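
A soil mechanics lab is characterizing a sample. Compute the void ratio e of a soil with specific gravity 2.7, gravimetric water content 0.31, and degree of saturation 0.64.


Result: 1.3078

Derivation:
Using the relation e = Gs * w / S
e = 2.7 * 0.31 / 0.64
e = 1.3078


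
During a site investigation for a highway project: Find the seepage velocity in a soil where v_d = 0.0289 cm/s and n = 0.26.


Result: 0.11115 cm/s

Derivation:
Using v_s = v_d / n
v_s = 0.0289 / 0.26
v_s = 0.11115 cm/s


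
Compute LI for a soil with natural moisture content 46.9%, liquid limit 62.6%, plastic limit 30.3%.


Result: 0.514

Derivation:
First compute the plasticity index:
PI = LL - PL = 62.6 - 30.3 = 32.3
Then compute the liquidity index:
LI = (w - PL) / PI
LI = (46.9 - 30.3) / 32.3
LI = 0.514


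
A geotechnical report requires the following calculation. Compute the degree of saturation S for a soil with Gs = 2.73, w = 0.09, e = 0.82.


Using S = Gs * w / e
S = 2.73 * 0.09 / 0.82
S = 0.2996


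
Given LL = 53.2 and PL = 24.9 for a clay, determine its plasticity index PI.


Using PI = LL - PL
PI = 53.2 - 24.9
PI = 28.3


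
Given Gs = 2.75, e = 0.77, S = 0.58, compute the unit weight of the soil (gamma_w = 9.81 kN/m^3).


Using gamma = gamma_w * (Gs + S*e) / (1 + e)
Numerator: Gs + S*e = 2.75 + 0.58*0.77 = 3.1966
Denominator: 1 + e = 1 + 0.77 = 1.77
gamma = 9.81 * 3.1966 / 1.77
gamma = 17.717 kN/m^3


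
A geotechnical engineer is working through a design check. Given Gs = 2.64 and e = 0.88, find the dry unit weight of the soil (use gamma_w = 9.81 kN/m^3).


Result: 13.776 kN/m^3

Derivation:
Using gamma_d = Gs * gamma_w / (1 + e)
gamma_d = 2.64 * 9.81 / (1 + 0.88)
gamma_d = 2.64 * 9.81 / 1.88
gamma_d = 13.776 kN/m^3


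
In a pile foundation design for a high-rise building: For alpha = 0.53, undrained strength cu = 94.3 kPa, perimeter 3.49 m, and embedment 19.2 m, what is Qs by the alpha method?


Result: 3348.99 kN

Derivation:
Using Qs = alpha * cu * perimeter * L
Qs = 0.53 * 94.3 * 3.49 * 19.2
Qs = 3348.99 kN


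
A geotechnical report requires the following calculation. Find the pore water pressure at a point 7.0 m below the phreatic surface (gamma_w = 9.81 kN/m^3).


Result: 68.67 kPa

Derivation:
Using u = gamma_w * h_w
u = 9.81 * 7.0
u = 68.67 kPa


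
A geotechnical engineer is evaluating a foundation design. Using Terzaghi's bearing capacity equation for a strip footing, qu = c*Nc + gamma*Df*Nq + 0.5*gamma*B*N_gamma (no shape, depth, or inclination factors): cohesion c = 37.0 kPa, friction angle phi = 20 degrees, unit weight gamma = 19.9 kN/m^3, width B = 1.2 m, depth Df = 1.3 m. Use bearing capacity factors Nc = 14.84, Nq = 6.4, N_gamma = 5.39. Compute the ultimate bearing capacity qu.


Compute qu = c*Nc + gamma*Df*Nq + 0.5*gamma*B*N_gamma
Term 1: 37.0 * 14.84 = 549.08
Term 2: 19.9 * 1.3 * 6.4 = 165.568
Term 3: 0.5 * 19.9 * 1.2 * 5.39 = 64.3566
qu = 549.08 + 165.568 + 64.3566
qu = 779.0 kPa


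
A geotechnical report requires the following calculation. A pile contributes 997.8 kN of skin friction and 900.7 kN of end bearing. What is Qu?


Using Qu = Qf + Qb
Qu = 997.8 + 900.7
Qu = 1898.5 kN


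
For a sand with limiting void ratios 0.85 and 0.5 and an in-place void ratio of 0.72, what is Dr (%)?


Using Dr = (e_max - e) / (e_max - e_min) * 100
e_max - e = 0.85 - 0.72 = 0.13
e_max - e_min = 0.85 - 0.5 = 0.35
Dr = 0.13 / 0.35 * 100
Dr = 37.14 %


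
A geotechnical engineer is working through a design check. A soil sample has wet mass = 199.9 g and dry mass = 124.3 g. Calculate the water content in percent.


Using w = (m_wet - m_dry) / m_dry * 100
m_wet - m_dry = 199.9 - 124.3 = 75.6 g
w = 75.6 / 124.3 * 100
w = 60.82 %


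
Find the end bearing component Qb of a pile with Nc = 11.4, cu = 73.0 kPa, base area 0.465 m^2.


Using Qb = Nc * cu * Ab
Qb = 11.4 * 73.0 * 0.465
Qb = 386.97 kN


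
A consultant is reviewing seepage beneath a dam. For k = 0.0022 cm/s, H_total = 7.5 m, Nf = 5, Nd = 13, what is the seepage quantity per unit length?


Convert k to m/s for unit consistency with H:
k = 0.0022 cm/s = 0.0022 / 100 m/s = 2.2e-05 m/s
Using q = k * H * Nf / Nd
Nf / Nd = 5 / 13 = 0.3846
q = 2.2e-05 * 7.5 * 0.3846
q = 6.346e-05 m^3/s per m


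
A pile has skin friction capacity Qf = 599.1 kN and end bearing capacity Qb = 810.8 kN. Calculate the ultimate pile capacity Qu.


Result: 1409.9 kN

Derivation:
Using Qu = Qf + Qb
Qu = 599.1 + 810.8
Qu = 1409.9 kN


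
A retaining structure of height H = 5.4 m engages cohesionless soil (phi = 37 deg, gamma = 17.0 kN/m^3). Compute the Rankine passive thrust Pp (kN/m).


Result: 997.09 kN/m

Derivation:
Compute passive earth pressure coefficient:
Kp = tan^2(45 + phi/2) = tan^2(63.5) = 4.022791
Compute passive force:
Pp = 0.5 * Kp * gamma * H^2
Pp = 0.5 * 4.022791 * 17.0 * 5.4^2
Pp = 997.09 kN/m


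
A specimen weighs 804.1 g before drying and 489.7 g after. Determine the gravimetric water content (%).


Using w = (m_wet - m_dry) / m_dry * 100
m_wet - m_dry = 804.1 - 489.7 = 314.4 g
w = 314.4 / 489.7 * 100
w = 64.2 %


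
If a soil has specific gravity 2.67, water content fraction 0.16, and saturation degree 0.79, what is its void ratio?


Using the relation e = Gs * w / S
e = 2.67 * 0.16 / 0.79
e = 0.5408


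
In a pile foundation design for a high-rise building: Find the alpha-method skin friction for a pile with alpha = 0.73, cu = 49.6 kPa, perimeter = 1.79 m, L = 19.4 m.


Using Qs = alpha * cu * perimeter * L
Qs = 0.73 * 49.6 * 1.79 * 19.4
Qs = 1257.36 kN


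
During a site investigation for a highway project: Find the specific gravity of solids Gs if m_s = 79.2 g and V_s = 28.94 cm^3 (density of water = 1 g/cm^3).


Using Gs = m_s / (V_s * rho_w)
Since rho_w = 1 g/cm^3:
Gs = 79.2 / 28.94
Gs = 2.737


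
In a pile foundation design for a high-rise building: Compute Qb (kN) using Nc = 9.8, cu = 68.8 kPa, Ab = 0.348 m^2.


Result: 234.64 kN

Derivation:
Using Qb = Nc * cu * Ab
Qb = 9.8 * 68.8 * 0.348
Qb = 234.64 kN


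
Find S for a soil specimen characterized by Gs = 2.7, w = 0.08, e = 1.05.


Result: 0.2057

Derivation:
Using S = Gs * w / e
S = 2.7 * 0.08 / 1.05
S = 0.2057


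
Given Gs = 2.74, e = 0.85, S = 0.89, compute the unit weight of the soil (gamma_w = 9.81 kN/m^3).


Using gamma = gamma_w * (Gs + S*e) / (1 + e)
Numerator: Gs + S*e = 2.74 + 0.89*0.85 = 3.4965
Denominator: 1 + e = 1 + 0.85 = 1.85
gamma = 9.81 * 3.4965 / 1.85
gamma = 18.541 kN/m^3


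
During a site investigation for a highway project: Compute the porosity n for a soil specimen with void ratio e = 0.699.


Using the relation n = e / (1 + e)
n = 0.699 / (1 + 0.699)
n = 0.699 / 1.699
n = 0.4114


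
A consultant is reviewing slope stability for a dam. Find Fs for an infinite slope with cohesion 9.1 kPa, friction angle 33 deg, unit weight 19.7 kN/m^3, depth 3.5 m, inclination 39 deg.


Result: 1.072

Derivation:
Using Fs = c / (gamma*H*sin(beta)*cos(beta)) + tan(phi)/tan(beta)
Cohesion contribution = 9.1 / (19.7*3.5*sin(39)*cos(39))
Cohesion contribution = 0.269856
Friction contribution = tan(33)/tan(39) = 0.801952
Fs = 0.269856 + 0.801952
Fs = 1.072


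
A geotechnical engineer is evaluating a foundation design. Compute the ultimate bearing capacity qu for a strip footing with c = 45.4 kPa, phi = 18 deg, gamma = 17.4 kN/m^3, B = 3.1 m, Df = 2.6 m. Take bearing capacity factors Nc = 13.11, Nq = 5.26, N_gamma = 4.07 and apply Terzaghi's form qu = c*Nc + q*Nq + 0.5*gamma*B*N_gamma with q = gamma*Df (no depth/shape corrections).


Compute qu = c*Nc + gamma*Df*Nq + 0.5*gamma*B*N_gamma
Term 1: 45.4 * 13.11 = 595.194
Term 2: 17.4 * 2.6 * 5.26 = 237.9624
Term 3: 0.5 * 17.4 * 3.1 * 4.07 = 109.7679
qu = 595.194 + 237.9624 + 109.7679
qu = 942.92 kPa


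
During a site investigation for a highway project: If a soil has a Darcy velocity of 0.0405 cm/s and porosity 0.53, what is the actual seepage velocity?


Using v_s = v_d / n
v_s = 0.0405 / 0.53
v_s = 0.07642 cm/s


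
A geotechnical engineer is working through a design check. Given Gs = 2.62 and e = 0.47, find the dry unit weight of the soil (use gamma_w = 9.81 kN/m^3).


Using gamma_d = Gs * gamma_w / (1 + e)
gamma_d = 2.62 * 9.81 / (1 + 0.47)
gamma_d = 2.62 * 9.81 / 1.47
gamma_d = 17.484 kN/m^3


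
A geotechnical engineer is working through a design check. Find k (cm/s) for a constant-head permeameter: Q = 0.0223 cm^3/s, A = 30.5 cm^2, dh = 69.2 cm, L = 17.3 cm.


Compute hydraulic gradient:
i = dh / L = 69.2 / 17.3 = 4
Then apply Darcy's law:
k = Q / (A * i)
k = 0.0223 / (30.5 * 4)
k = 0.0223 / 122
k = 0.000183 cm/s


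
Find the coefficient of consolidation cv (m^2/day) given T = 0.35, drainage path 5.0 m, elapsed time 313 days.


Result: 0.02796 m^2/day

Derivation:
Using cv = T * H_dr^2 / t
H_dr^2 = 5.0^2 = 25.0
cv = 0.35 * 25.0 / 313
cv = 0.02796 m^2/day


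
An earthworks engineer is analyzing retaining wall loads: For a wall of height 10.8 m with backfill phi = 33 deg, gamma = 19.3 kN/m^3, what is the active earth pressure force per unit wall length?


Compute active earth pressure coefficient:
Ka = tan^2(45 - phi/2) = tan^2(28.5) = 0.294801
Compute active force:
Pa = 0.5 * Ka * gamma * H^2
Pa = 0.5 * 0.294801 * 19.3 * 10.8^2
Pa = 331.82 kN/m


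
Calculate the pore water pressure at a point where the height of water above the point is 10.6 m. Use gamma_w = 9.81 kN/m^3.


Using u = gamma_w * h_w
u = 9.81 * 10.6
u = 103.99 kPa


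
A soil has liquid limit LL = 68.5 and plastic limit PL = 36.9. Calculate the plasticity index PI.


Using PI = LL - PL
PI = 68.5 - 36.9
PI = 31.6


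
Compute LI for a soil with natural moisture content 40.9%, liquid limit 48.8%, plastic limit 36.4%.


Result: 0.363

Derivation:
First compute the plasticity index:
PI = LL - PL = 48.8 - 36.4 = 12.4
Then compute the liquidity index:
LI = (w - PL) / PI
LI = (40.9 - 36.4) / 12.4
LI = 0.363


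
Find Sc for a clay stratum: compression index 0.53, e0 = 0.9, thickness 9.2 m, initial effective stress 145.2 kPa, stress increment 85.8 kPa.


Using Sc = Cc * H / (1 + e0) * log10((sigma0 + delta_sigma) / sigma0)
Stress ratio = (145.2 + 85.8) / 145.2 = 1.59091
log10(1.59091) = 0.201645
Cc * H / (1 + e0) = 0.53 * 9.2 / (1 + 0.9) = 2.56632
Sc = 2.56632 * 0.201645
Sc = 0.5175 m


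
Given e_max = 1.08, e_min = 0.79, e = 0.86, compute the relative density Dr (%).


Result: 75.86 %

Derivation:
Using Dr = (e_max - e) / (e_max - e_min) * 100
e_max - e = 1.08 - 0.86 = 0.22
e_max - e_min = 1.08 - 0.79 = 0.29
Dr = 0.22 / 0.29 * 100
Dr = 75.86 %


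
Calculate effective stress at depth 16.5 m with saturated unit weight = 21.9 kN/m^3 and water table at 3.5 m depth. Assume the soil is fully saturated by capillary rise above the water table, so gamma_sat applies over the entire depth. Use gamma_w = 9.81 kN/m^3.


Result: 233.82 kPa

Derivation:
Total stress = gamma_sat * depth
sigma = 21.9 * 16.5 = 361.35 kPa
Pore water pressure u = gamma_w * (depth - d_wt)
u = 9.81 * (16.5 - 3.5) = 127.53 kPa
Effective stress = sigma - u
sigma' = 361.35 - 127.53 = 233.82 kPa


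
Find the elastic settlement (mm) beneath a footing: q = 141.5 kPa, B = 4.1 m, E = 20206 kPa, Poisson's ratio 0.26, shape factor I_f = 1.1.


Using Se = q * B * (1 - nu^2) * I_f / E
1 - nu^2 = 1 - 0.26^2 = 0.9324
Se = 141.5 * 4.1 * 0.9324 * 1.1 / 20206
Se = 0.029448 m
Convert to mm: Se = 0.029448 * 1000 = 29.448 mm


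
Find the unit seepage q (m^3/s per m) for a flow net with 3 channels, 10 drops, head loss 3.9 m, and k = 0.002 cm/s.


Result: 2.34e-05 m^3/s per m

Derivation:
Convert k to m/s for unit consistency with H:
k = 0.002 cm/s = 0.002 / 100 m/s = 2e-05 m/s
Using q = k * H * Nf / Nd
Nf / Nd = 3 / 10 = 0.3
q = 2e-05 * 3.9 * 0.3
q = 2.34e-05 m^3/s per m


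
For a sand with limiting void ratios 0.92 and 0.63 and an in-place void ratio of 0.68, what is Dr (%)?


Using Dr = (e_max - e) / (e_max - e_min) * 100
e_max - e = 0.92 - 0.68 = 0.24
e_max - e_min = 0.92 - 0.63 = 0.29
Dr = 0.24 / 0.29 * 100
Dr = 82.76 %


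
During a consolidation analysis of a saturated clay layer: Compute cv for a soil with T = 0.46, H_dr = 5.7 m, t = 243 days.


Using cv = T * H_dr^2 / t
H_dr^2 = 5.7^2 = 32.49
cv = 0.46 * 32.49 / 243
cv = 0.0615 m^2/day


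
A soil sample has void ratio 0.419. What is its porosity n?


Using the relation n = e / (1 + e)
n = 0.419 / (1 + 0.419)
n = 0.419 / 1.419
n = 0.2953


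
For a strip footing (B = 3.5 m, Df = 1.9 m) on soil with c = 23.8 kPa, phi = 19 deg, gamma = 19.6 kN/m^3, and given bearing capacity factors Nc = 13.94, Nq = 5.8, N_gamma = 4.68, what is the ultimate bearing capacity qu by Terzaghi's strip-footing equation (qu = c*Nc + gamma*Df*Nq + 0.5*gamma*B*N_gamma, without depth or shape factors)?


Result: 708.29 kPa

Derivation:
Compute qu = c*Nc + gamma*Df*Nq + 0.5*gamma*B*N_gamma
Term 1: 23.8 * 13.94 = 331.772
Term 2: 19.6 * 1.9 * 5.8 = 215.992
Term 3: 0.5 * 19.6 * 3.5 * 4.68 = 160.524
qu = 331.772 + 215.992 + 160.524
qu = 708.29 kPa


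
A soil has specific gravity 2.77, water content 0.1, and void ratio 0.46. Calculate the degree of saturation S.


Using S = Gs * w / e
S = 2.77 * 0.1 / 0.46
S = 0.6022


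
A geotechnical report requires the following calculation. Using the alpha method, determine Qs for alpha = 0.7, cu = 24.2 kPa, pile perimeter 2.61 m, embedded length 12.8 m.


Using Qs = alpha * cu * perimeter * L
Qs = 0.7 * 24.2 * 2.61 * 12.8
Qs = 565.93 kN


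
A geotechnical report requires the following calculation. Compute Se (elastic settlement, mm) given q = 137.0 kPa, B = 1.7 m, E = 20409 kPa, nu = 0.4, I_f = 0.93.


Using Se = q * B * (1 - nu^2) * I_f / E
1 - nu^2 = 1 - 0.4^2 = 0.84
Se = 137.0 * 1.7 * 0.84 * 0.93 / 20409
Se = 0.008915 m
Convert to mm: Se = 0.008915 * 1000 = 8.915 mm


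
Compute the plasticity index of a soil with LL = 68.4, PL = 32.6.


Using PI = LL - PL
PI = 68.4 - 32.6
PI = 35.8


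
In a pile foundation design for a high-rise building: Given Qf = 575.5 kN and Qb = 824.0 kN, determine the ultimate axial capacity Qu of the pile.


Result: 1399.5 kN

Derivation:
Using Qu = Qf + Qb
Qu = 575.5 + 824.0
Qu = 1399.5 kN


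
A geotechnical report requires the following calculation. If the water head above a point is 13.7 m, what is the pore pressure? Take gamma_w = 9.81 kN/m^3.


Using u = gamma_w * h_w
u = 9.81 * 13.7
u = 134.4 kPa


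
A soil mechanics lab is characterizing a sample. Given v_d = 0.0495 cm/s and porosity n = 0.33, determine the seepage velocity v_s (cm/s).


Using v_s = v_d / n
v_s = 0.0495 / 0.33
v_s = 0.15 cm/s


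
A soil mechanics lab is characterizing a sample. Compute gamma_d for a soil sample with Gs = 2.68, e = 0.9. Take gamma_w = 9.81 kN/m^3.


Result: 13.837 kN/m^3

Derivation:
Using gamma_d = Gs * gamma_w / (1 + e)
gamma_d = 2.68 * 9.81 / (1 + 0.9)
gamma_d = 2.68 * 9.81 / 1.9
gamma_d = 13.837 kN/m^3


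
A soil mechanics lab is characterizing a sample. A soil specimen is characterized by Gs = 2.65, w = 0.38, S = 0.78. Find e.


Using the relation e = Gs * w / S
e = 2.65 * 0.38 / 0.78
e = 1.291


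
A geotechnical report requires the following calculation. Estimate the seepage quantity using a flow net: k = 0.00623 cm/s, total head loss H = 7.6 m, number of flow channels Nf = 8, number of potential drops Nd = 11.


Result: 0.0003443 m^3/s per m

Derivation:
Convert k to m/s for unit consistency with H:
k = 0.00623 cm/s = 0.00623 / 100 m/s = 6.23e-05 m/s
Using q = k * H * Nf / Nd
Nf / Nd = 8 / 11 = 0.7273
q = 6.23e-05 * 7.6 * 0.7273
q = 0.0003443 m^3/s per m


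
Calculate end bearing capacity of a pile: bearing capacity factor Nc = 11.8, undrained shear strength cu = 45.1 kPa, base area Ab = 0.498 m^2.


Using Qb = Nc * cu * Ab
Qb = 11.8 * 45.1 * 0.498
Qb = 265.03 kN


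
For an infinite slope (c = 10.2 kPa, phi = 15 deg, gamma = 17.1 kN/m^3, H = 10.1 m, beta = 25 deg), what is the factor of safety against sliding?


Using Fs = c / (gamma*H*sin(beta)*cos(beta)) + tan(phi)/tan(beta)
Cohesion contribution = 10.2 / (17.1*10.1*sin(25)*cos(25))
Cohesion contribution = 0.154191
Friction contribution = tan(15)/tan(25) = 0.574619
Fs = 0.154191 + 0.574619
Fs = 0.729


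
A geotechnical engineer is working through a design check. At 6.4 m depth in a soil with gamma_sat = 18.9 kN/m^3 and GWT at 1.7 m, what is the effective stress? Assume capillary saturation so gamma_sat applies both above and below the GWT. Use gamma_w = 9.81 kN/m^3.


Total stress = gamma_sat * depth
sigma = 18.9 * 6.4 = 120.96 kPa
Pore water pressure u = gamma_w * (depth - d_wt)
u = 9.81 * (6.4 - 1.7) = 46.107 kPa
Effective stress = sigma - u
sigma' = 120.96 - 46.107 = 74.85 kPa


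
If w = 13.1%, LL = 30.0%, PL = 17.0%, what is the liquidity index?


First compute the plasticity index:
PI = LL - PL = 30.0 - 17.0 = 13.0
Then compute the liquidity index:
LI = (w - PL) / PI
LI = (13.1 - 17.0) / 13.0
LI = -0.3


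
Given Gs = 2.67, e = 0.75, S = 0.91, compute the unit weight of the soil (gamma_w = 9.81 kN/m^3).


Using gamma = gamma_w * (Gs + S*e) / (1 + e)
Numerator: Gs + S*e = 2.67 + 0.91*0.75 = 3.3525
Denominator: 1 + e = 1 + 0.75 = 1.75
gamma = 9.81 * 3.3525 / 1.75
gamma = 18.793 kN/m^3


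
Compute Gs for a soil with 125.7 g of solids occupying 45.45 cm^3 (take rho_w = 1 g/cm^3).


Result: 2.766

Derivation:
Using Gs = m_s / (V_s * rho_w)
Since rho_w = 1 g/cm^3:
Gs = 125.7 / 45.45
Gs = 2.766


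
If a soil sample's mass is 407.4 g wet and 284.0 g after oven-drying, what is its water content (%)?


Using w = (m_wet - m_dry) / m_dry * 100
m_wet - m_dry = 407.4 - 284.0 = 123.4 g
w = 123.4 / 284.0 * 100
w = 43.45 %


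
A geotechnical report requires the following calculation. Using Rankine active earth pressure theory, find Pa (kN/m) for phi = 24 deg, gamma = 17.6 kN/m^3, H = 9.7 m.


Compute active earth pressure coefficient:
Ka = tan^2(45 - phi/2) = tan^2(33.0) = 0.42173
Compute active force:
Pa = 0.5 * Ka * gamma * H^2
Pa = 0.5 * 0.42173 * 17.6 * 9.7^2
Pa = 349.19 kN/m


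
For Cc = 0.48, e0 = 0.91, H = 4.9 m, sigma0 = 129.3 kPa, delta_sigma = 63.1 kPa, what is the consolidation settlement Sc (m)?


Using Sc = Cc * H / (1 + e0) * log10((sigma0 + delta_sigma) / sigma0)
Stress ratio = (129.3 + 63.1) / 129.3 = 1.48801
log10(1.48801) = 0.172607
Cc * H / (1 + e0) = 0.48 * 4.9 / (1 + 0.91) = 1.23141
Sc = 1.23141 * 0.172607
Sc = 0.2126 m


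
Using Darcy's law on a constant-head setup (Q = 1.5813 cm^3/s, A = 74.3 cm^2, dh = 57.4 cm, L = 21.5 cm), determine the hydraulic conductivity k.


Result: 0.007972 cm/s

Derivation:
Compute hydraulic gradient:
i = dh / L = 57.4 / 21.5 = 2.66977
Then apply Darcy's law:
k = Q / (A * i)
k = 1.5813 / (74.3 * 2.66977)
k = 1.5813 / 198.364
k = 0.007972 cm/s


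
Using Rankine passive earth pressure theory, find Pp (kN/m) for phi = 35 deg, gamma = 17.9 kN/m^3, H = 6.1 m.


Compute passive earth pressure coefficient:
Kp = tan^2(45 + phi/2) = tan^2(62.5) = 3.690172
Compute passive force:
Pp = 0.5 * Kp * gamma * H^2
Pp = 0.5 * 3.690172 * 17.9 * 6.1^2
Pp = 1228.94 kN/m


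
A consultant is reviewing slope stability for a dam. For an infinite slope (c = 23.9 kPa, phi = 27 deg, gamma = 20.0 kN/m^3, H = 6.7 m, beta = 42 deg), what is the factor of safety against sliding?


Using Fs = c / (gamma*H*sin(beta)*cos(beta)) + tan(phi)/tan(beta)
Cohesion contribution = 23.9 / (20.0*6.7*sin(42)*cos(42))
Cohesion contribution = 0.358681
Friction contribution = tan(27)/tan(42) = 0.565885
Fs = 0.358681 + 0.565885
Fs = 0.925


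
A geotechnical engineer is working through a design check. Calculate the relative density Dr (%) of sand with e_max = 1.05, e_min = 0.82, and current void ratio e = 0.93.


Result: 52.17 %

Derivation:
Using Dr = (e_max - e) / (e_max - e_min) * 100
e_max - e = 1.05 - 0.93 = 0.12
e_max - e_min = 1.05 - 0.82 = 0.23
Dr = 0.12 / 0.23 * 100
Dr = 52.17 %


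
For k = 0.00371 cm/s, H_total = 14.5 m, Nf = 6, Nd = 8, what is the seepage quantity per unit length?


Convert k to m/s for unit consistency with H:
k = 0.00371 cm/s = 0.00371 / 100 m/s = 3.71e-05 m/s
Using q = k * H * Nf / Nd
Nf / Nd = 6 / 8 = 0.75
q = 3.71e-05 * 14.5 * 0.75
q = 0.0004035 m^3/s per m


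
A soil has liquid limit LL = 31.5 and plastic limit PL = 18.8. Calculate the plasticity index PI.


Using PI = LL - PL
PI = 31.5 - 18.8
PI = 12.7


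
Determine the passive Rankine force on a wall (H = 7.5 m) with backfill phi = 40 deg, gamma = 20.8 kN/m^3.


Result: 2690.36 kN/m

Derivation:
Compute passive earth pressure coefficient:
Kp = tan^2(45 + phi/2) = tan^2(65.0) = 4.59891
Compute passive force:
Pp = 0.5 * Kp * gamma * H^2
Pp = 0.5 * 4.59891 * 20.8 * 7.5^2
Pp = 2690.36 kN/m


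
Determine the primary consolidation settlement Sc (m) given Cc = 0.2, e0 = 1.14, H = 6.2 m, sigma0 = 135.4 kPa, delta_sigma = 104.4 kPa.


Using Sc = Cc * H / (1 + e0) * log10((sigma0 + delta_sigma) / sigma0)
Stress ratio = (135.4 + 104.4) / 135.4 = 1.77105
log10(1.77105) = 0.248231
Cc * H / (1 + e0) = 0.2 * 6.2 / (1 + 1.14) = 0.579439
Sc = 0.579439 * 0.248231
Sc = 0.1438 m


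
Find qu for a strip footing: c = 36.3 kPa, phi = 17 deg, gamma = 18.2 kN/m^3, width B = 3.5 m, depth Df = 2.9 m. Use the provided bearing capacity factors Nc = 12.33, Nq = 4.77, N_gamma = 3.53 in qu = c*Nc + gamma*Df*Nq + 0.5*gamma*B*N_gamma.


Compute qu = c*Nc + gamma*Df*Nq + 0.5*gamma*B*N_gamma
Term 1: 36.3 * 12.33 = 447.579
Term 2: 18.2 * 2.9 * 4.77 = 251.7606
Term 3: 0.5 * 18.2 * 3.5 * 3.53 = 112.4305
qu = 447.579 + 251.7606 + 112.4305
qu = 811.77 kPa


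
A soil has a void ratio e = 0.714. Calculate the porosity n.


Result: 0.4166

Derivation:
Using the relation n = e / (1 + e)
n = 0.714 / (1 + 0.714)
n = 0.714 / 1.714
n = 0.4166


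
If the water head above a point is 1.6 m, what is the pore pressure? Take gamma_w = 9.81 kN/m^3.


Using u = gamma_w * h_w
u = 9.81 * 1.6
u = 15.7 kPa


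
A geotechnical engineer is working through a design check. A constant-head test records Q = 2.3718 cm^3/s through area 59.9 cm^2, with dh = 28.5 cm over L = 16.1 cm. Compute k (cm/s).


Result: 0.022368 cm/s

Derivation:
Compute hydraulic gradient:
i = dh / L = 28.5 / 16.1 = 1.77019
Then apply Darcy's law:
k = Q / (A * i)
k = 2.3718 / (59.9 * 1.77019)
k = 2.3718 / 106.034
k = 0.022368 cm/s


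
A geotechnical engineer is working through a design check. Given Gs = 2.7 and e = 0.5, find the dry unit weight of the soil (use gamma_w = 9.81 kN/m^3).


Using gamma_d = Gs * gamma_w / (1 + e)
gamma_d = 2.7 * 9.81 / (1 + 0.5)
gamma_d = 2.7 * 9.81 / 1.5
gamma_d = 17.658 kN/m^3


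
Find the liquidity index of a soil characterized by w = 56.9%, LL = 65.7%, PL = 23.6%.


First compute the plasticity index:
PI = LL - PL = 65.7 - 23.6 = 42.1
Then compute the liquidity index:
LI = (w - PL) / PI
LI = (56.9 - 23.6) / 42.1
LI = 0.791


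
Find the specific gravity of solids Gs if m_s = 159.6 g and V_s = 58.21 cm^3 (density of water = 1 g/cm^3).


Result: 2.742

Derivation:
Using Gs = m_s / (V_s * rho_w)
Since rho_w = 1 g/cm^3:
Gs = 159.6 / 58.21
Gs = 2.742


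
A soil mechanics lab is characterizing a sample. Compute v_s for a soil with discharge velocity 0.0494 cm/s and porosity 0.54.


Using v_s = v_d / n
v_s = 0.0494 / 0.54
v_s = 0.09148 cm/s


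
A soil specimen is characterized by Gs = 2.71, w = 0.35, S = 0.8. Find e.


Result: 1.1856

Derivation:
Using the relation e = Gs * w / S
e = 2.71 * 0.35 / 0.8
e = 1.1856


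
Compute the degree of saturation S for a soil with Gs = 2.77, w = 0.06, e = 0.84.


Using S = Gs * w / e
S = 2.77 * 0.06 / 0.84
S = 0.1979


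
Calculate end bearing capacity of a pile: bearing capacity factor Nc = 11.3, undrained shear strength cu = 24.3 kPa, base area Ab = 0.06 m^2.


Using Qb = Nc * cu * Ab
Qb = 11.3 * 24.3 * 0.06
Qb = 16.48 kN


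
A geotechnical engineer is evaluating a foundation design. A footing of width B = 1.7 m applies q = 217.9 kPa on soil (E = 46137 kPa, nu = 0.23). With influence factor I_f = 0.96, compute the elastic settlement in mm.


Using Se = q * B * (1 - nu^2) * I_f / E
1 - nu^2 = 1 - 0.23^2 = 0.9471
Se = 217.9 * 1.7 * 0.9471 * 0.96 / 46137
Se = 0.007300 m
Convert to mm: Se = 0.007300 * 1000 = 7.3 mm


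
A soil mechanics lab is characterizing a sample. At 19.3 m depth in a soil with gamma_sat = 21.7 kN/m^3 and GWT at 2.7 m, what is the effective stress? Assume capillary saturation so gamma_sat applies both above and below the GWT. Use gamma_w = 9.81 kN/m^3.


Result: 255.96 kPa

Derivation:
Total stress = gamma_sat * depth
sigma = 21.7 * 19.3 = 418.81 kPa
Pore water pressure u = gamma_w * (depth - d_wt)
u = 9.81 * (19.3 - 2.7) = 162.846 kPa
Effective stress = sigma - u
sigma' = 418.81 - 162.846 = 255.96 kPa


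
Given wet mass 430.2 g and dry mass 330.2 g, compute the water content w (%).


Using w = (m_wet - m_dry) / m_dry * 100
m_wet - m_dry = 430.2 - 330.2 = 100.0 g
w = 100.0 / 330.2 * 100
w = 30.28 %


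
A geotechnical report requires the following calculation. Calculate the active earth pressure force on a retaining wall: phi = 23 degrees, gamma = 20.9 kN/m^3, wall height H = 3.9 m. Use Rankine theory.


Compute active earth pressure coefficient:
Ka = tan^2(45 - phi/2) = tan^2(33.5) = 0.438092
Compute active force:
Pa = 0.5 * Ka * gamma * H^2
Pa = 0.5 * 0.438092 * 20.9 * 3.9^2
Pa = 69.63 kN/m


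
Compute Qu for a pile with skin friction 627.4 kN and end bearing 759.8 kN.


Using Qu = Qf + Qb
Qu = 627.4 + 759.8
Qu = 1387.2 kN


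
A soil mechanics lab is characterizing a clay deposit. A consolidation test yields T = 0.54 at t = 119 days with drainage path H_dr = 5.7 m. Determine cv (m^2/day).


Using cv = T * H_dr^2 / t
H_dr^2 = 5.7^2 = 32.49
cv = 0.54 * 32.49 / 119
cv = 0.14743 m^2/day


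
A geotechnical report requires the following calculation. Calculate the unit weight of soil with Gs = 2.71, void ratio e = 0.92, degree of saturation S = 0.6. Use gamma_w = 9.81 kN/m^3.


Using gamma = gamma_w * (Gs + S*e) / (1 + e)
Numerator: Gs + S*e = 2.71 + 0.6*0.92 = 3.262
Denominator: 1 + e = 1 + 0.92 = 1.92
gamma = 9.81 * 3.262 / 1.92
gamma = 16.667 kN/m^3


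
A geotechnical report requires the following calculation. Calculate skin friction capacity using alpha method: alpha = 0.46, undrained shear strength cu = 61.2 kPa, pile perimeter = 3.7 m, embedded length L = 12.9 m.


Result: 1343.69 kN

Derivation:
Using Qs = alpha * cu * perimeter * L
Qs = 0.46 * 61.2 * 3.7 * 12.9
Qs = 1343.69 kN


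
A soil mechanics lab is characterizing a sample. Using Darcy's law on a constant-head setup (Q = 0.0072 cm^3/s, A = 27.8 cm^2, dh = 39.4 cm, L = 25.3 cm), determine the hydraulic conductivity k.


Result: 0.000166 cm/s

Derivation:
Compute hydraulic gradient:
i = dh / L = 39.4 / 25.3 = 1.55731
Then apply Darcy's law:
k = Q / (A * i)
k = 0.0072 / (27.8 * 1.55731)
k = 0.0072 / 43.2933
k = 0.000166 cm/s


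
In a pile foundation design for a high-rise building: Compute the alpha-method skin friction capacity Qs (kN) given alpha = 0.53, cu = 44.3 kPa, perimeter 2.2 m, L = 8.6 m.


Result: 444.22 kN

Derivation:
Using Qs = alpha * cu * perimeter * L
Qs = 0.53 * 44.3 * 2.2 * 8.6
Qs = 444.22 kN


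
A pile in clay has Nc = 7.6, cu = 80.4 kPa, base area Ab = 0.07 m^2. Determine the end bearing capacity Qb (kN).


Using Qb = Nc * cu * Ab
Qb = 7.6 * 80.4 * 0.07
Qb = 42.77 kN


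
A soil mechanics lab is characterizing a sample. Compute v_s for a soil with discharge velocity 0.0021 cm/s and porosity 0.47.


Result: 0.00447 cm/s

Derivation:
Using v_s = v_d / n
v_s = 0.0021 / 0.47
v_s = 0.00447 cm/s


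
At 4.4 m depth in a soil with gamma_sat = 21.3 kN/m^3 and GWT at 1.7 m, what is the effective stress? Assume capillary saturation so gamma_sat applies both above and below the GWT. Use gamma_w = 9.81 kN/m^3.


Total stress = gamma_sat * depth
sigma = 21.3 * 4.4 = 93.72 kPa
Pore water pressure u = gamma_w * (depth - d_wt)
u = 9.81 * (4.4 - 1.7) = 26.487 kPa
Effective stress = sigma - u
sigma' = 93.72 - 26.487 = 67.23 kPa


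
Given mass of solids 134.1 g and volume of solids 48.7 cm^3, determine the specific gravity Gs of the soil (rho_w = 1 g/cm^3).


Using Gs = m_s / (V_s * rho_w)
Since rho_w = 1 g/cm^3:
Gs = 134.1 / 48.7
Gs = 2.754


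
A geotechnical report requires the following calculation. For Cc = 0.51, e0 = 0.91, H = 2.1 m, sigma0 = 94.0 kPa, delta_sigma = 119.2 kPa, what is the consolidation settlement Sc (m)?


Using Sc = Cc * H / (1 + e0) * log10((sigma0 + delta_sigma) / sigma0)
Stress ratio = (94.0 + 119.2) / 94.0 = 2.26809
log10(2.26809) = 0.355659
Cc * H / (1 + e0) = 0.51 * 2.1 / (1 + 0.91) = 0.560733
Sc = 0.560733 * 0.355659
Sc = 0.1994 m


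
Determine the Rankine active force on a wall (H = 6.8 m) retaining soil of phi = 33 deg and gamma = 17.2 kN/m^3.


Result: 117.23 kN/m

Derivation:
Compute active earth pressure coefficient:
Ka = tan^2(45 - phi/2) = tan^2(28.5) = 0.294801
Compute active force:
Pa = 0.5 * Ka * gamma * H^2
Pa = 0.5 * 0.294801 * 17.2 * 6.8^2
Pa = 117.23 kN/m


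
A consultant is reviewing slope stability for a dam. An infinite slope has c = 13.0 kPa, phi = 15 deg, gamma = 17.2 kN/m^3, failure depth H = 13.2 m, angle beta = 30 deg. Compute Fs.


Result: 0.596

Derivation:
Using Fs = c / (gamma*H*sin(beta)*cos(beta)) + tan(phi)/tan(beta)
Cohesion contribution = 13.0 / (17.2*13.2*sin(30)*cos(30))
Cohesion contribution = 0.132233
Friction contribution = tan(15)/tan(30) = 0.464102
Fs = 0.132233 + 0.464102
Fs = 0.596


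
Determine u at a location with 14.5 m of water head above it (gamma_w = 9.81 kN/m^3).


Using u = gamma_w * h_w
u = 9.81 * 14.5
u = 142.25 kPa


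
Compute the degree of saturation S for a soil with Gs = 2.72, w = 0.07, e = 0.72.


Using S = Gs * w / e
S = 2.72 * 0.07 / 0.72
S = 0.2644


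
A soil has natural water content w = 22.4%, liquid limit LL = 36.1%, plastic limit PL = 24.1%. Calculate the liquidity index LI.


First compute the plasticity index:
PI = LL - PL = 36.1 - 24.1 = 12.0
Then compute the liquidity index:
LI = (w - PL) / PI
LI = (22.4 - 24.1) / 12.0
LI = -0.142


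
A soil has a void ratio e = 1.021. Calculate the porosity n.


Result: 0.5052

Derivation:
Using the relation n = e / (1 + e)
n = 1.021 / (1 + 1.021)
n = 1.021 / 2.021
n = 0.5052


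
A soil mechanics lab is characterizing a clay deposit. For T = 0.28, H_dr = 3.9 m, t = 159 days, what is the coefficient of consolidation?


Result: 0.02678 m^2/day

Derivation:
Using cv = T * H_dr^2 / t
H_dr^2 = 3.9^2 = 15.21
cv = 0.28 * 15.21 / 159
cv = 0.02678 m^2/day


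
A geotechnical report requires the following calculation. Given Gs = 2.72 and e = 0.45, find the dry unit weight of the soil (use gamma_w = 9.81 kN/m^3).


Using gamma_d = Gs * gamma_w / (1 + e)
gamma_d = 2.72 * 9.81 / (1 + 0.45)
gamma_d = 2.72 * 9.81 / 1.45
gamma_d = 18.402 kN/m^3


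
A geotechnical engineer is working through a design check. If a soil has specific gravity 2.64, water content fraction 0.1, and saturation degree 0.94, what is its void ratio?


Using the relation e = Gs * w / S
e = 2.64 * 0.1 / 0.94
e = 0.2809


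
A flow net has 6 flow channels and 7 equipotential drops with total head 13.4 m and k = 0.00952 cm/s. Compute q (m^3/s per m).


Convert k to m/s for unit consistency with H:
k = 0.00952 cm/s = 0.00952 / 100 m/s = 9.52e-05 m/s
Using q = k * H * Nf / Nd
Nf / Nd = 6 / 7 = 0.8571
q = 9.52e-05 * 13.4 * 0.8571
q = 0.001093 m^3/s per m


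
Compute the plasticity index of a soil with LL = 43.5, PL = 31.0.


Result: 12.5

Derivation:
Using PI = LL - PL
PI = 43.5 - 31.0
PI = 12.5


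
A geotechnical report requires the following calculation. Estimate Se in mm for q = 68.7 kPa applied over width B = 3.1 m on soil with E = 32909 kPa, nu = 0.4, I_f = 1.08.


Using Se = q * B * (1 - nu^2) * I_f / E
1 - nu^2 = 1 - 0.4^2 = 0.84
Se = 68.7 * 3.1 * 0.84 * 1.08 / 32909
Se = 0.005871 m
Convert to mm: Se = 0.005871 * 1000 = 5.871 mm


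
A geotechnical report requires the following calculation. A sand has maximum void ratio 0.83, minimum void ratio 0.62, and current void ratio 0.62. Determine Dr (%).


Using Dr = (e_max - e) / (e_max - e_min) * 100
e_max - e = 0.83 - 0.62 = 0.21
e_max - e_min = 0.83 - 0.62 = 0.21
Dr = 0.21 / 0.21 * 100
Dr = 100.0 %


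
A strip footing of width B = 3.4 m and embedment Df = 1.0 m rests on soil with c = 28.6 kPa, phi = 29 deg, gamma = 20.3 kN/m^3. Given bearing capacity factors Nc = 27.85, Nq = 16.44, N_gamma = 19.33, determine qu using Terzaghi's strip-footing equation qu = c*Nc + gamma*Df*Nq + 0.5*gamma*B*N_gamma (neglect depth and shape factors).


Compute qu = c*Nc + gamma*Df*Nq + 0.5*gamma*B*N_gamma
Term 1: 28.6 * 27.85 = 796.51
Term 2: 20.3 * 1.0 * 16.44 = 333.732
Term 3: 0.5 * 20.3 * 3.4 * 19.33 = 667.0783
qu = 796.51 + 333.732 + 667.0783
qu = 1797.32 kPa


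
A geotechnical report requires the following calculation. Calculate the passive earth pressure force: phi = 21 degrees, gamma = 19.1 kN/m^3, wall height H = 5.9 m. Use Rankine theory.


Compute passive earth pressure coefficient:
Kp = tan^2(45 + phi/2) = tan^2(55.5) = 2.117051
Compute passive force:
Pp = 0.5 * Kp * gamma * H^2
Pp = 0.5 * 2.117051 * 19.1 * 5.9^2
Pp = 703.78 kN/m


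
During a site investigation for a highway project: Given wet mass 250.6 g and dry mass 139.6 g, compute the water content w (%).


Using w = (m_wet - m_dry) / m_dry * 100
m_wet - m_dry = 250.6 - 139.6 = 111.0 g
w = 111.0 / 139.6 * 100
w = 79.51 %


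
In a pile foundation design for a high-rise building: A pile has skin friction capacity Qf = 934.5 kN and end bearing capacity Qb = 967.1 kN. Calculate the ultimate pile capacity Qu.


Result: 1901.6 kN

Derivation:
Using Qu = Qf + Qb
Qu = 934.5 + 967.1
Qu = 1901.6 kN


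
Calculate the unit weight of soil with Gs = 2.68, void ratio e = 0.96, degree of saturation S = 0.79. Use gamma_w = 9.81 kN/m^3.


Using gamma = gamma_w * (Gs + S*e) / (1 + e)
Numerator: Gs + S*e = 2.68 + 0.79*0.96 = 3.4384
Denominator: 1 + e = 1 + 0.96 = 1.96
gamma = 9.81 * 3.4384 / 1.96
gamma = 17.21 kN/m^3


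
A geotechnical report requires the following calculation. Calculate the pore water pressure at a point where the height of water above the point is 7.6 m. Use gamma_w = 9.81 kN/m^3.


Using u = gamma_w * h_w
u = 9.81 * 7.6
u = 74.56 kPa


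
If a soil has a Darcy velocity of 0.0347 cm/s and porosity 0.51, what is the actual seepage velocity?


Using v_s = v_d / n
v_s = 0.0347 / 0.51
v_s = 0.06804 cm/s


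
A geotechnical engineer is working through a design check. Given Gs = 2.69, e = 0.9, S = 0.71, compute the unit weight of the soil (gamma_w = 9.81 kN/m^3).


Using gamma = gamma_w * (Gs + S*e) / (1 + e)
Numerator: Gs + S*e = 2.69 + 0.71*0.9 = 3.329
Denominator: 1 + e = 1 + 0.9 = 1.9
gamma = 9.81 * 3.329 / 1.9
gamma = 17.188 kN/m^3


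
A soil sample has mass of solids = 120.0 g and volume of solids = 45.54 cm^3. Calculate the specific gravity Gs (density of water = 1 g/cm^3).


Using Gs = m_s / (V_s * rho_w)
Since rho_w = 1 g/cm^3:
Gs = 120.0 / 45.54
Gs = 2.635


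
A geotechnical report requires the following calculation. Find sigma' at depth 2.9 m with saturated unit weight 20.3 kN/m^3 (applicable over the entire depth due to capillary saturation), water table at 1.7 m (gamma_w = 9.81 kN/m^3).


Total stress = gamma_sat * depth
sigma = 20.3 * 2.9 = 58.87 kPa
Pore water pressure u = gamma_w * (depth - d_wt)
u = 9.81 * (2.9 - 1.7) = 11.772 kPa
Effective stress = sigma - u
sigma' = 58.87 - 11.772 = 47.1 kPa


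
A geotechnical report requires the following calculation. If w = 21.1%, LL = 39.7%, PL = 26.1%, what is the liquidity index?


Result: -0.368

Derivation:
First compute the plasticity index:
PI = LL - PL = 39.7 - 26.1 = 13.6
Then compute the liquidity index:
LI = (w - PL) / PI
LI = (21.1 - 26.1) / 13.6
LI = -0.368


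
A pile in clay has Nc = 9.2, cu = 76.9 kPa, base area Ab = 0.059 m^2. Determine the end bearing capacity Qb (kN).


Result: 41.74 kN

Derivation:
Using Qb = Nc * cu * Ab
Qb = 9.2 * 76.9 * 0.059
Qb = 41.74 kN


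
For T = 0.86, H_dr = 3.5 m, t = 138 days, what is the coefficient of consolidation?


Using cv = T * H_dr^2 / t
H_dr^2 = 3.5^2 = 12.25
cv = 0.86 * 12.25 / 138
cv = 0.07634 m^2/day


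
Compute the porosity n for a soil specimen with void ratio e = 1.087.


Using the relation n = e / (1 + e)
n = 1.087 / (1 + 1.087)
n = 1.087 / 2.087
n = 0.5208


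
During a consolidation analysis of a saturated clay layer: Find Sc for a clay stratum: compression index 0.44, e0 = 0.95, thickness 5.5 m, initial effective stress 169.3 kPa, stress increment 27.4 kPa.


Using Sc = Cc * H / (1 + e0) * log10((sigma0 + delta_sigma) / sigma0)
Stress ratio = (169.3 + 27.4) / 169.3 = 1.16184
log10(1.16184) = 0.0651474
Cc * H / (1 + e0) = 0.44 * 5.5 / (1 + 0.95) = 1.24103
Sc = 1.24103 * 0.0651474
Sc = 0.0808 m


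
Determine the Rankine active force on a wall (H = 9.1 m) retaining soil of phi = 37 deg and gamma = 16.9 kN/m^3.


Compute active earth pressure coefficient:
Ka = tan^2(45 - phi/2) = tan^2(26.5) = 0.248584
Compute active force:
Pa = 0.5 * Ka * gamma * H^2
Pa = 0.5 * 0.248584 * 16.9 * 9.1^2
Pa = 173.95 kN/m


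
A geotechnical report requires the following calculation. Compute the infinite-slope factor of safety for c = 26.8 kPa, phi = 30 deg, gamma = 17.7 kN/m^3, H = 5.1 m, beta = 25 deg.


Using Fs = c / (gamma*H*sin(beta)*cos(beta)) + tan(phi)/tan(beta)
Cohesion contribution = 26.8 / (17.7*5.1*sin(25)*cos(25))
Cohesion contribution = 0.775117
Friction contribution = tan(30)/tan(25) = 1.23813
Fs = 0.775117 + 1.23813
Fs = 2.013


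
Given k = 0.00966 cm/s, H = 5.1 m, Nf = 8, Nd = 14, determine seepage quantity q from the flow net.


Convert k to m/s for unit consistency with H:
k = 0.00966 cm/s = 0.00966 / 100 m/s = 9.66e-05 m/s
Using q = k * H * Nf / Nd
Nf / Nd = 8 / 14 = 0.5714
q = 9.66e-05 * 5.1 * 0.5714
q = 0.0002815 m^3/s per m


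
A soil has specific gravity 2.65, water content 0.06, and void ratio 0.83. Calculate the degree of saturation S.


Result: 0.1916

Derivation:
Using S = Gs * w / e
S = 2.65 * 0.06 / 0.83
S = 0.1916


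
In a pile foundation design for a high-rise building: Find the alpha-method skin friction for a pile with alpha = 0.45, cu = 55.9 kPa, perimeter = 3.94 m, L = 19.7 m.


Using Qs = alpha * cu * perimeter * L
Qs = 0.45 * 55.9 * 3.94 * 19.7
Qs = 1952.48 kN


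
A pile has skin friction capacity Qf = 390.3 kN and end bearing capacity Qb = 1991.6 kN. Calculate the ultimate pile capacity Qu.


Using Qu = Qf + Qb
Qu = 390.3 + 1991.6
Qu = 2381.9 kN


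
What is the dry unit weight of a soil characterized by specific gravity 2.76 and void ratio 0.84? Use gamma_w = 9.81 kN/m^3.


Using gamma_d = Gs * gamma_w / (1 + e)
gamma_d = 2.76 * 9.81 / (1 + 0.84)
gamma_d = 2.76 * 9.81 / 1.84
gamma_d = 14.715 kN/m^3


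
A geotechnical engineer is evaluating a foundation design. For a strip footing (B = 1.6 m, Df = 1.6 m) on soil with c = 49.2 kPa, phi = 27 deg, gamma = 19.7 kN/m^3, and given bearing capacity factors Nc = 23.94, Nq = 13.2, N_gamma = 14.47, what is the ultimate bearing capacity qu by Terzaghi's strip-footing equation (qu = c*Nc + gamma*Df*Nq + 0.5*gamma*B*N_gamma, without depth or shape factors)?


Compute qu = c*Nc + gamma*Df*Nq + 0.5*gamma*B*N_gamma
Term 1: 49.2 * 23.94 = 1177.848
Term 2: 19.7 * 1.6 * 13.2 = 416.064
Term 3: 0.5 * 19.7 * 1.6 * 14.47 = 228.0472
qu = 1177.848 + 416.064 + 228.0472
qu = 1821.96 kPa


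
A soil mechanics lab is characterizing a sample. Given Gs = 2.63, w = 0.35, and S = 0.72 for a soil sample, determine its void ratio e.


Using the relation e = Gs * w / S
e = 2.63 * 0.35 / 0.72
e = 1.2785
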